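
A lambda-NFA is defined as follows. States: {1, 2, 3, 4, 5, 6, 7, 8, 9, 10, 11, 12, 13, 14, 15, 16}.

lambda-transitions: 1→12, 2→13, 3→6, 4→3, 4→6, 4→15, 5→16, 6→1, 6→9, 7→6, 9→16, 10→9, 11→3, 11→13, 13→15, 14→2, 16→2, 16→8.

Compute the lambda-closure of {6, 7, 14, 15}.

{1, 2, 6, 7, 8, 9, 12, 13, 14, 15, 16}

Start with {6, 7, 14, 15}.
From 6 via lambda: add 1, 9.
From 14 via lambda: add 2.
From 1 via lambda: add 12.
From 2 via lambda: add 13.
From 9 via lambda: add 16.
From 16 via lambda: add 8.
No new states can be added; the closed set is {1, 2, 6, 7, 8, 9, 12, 13, 14, 15, 16}.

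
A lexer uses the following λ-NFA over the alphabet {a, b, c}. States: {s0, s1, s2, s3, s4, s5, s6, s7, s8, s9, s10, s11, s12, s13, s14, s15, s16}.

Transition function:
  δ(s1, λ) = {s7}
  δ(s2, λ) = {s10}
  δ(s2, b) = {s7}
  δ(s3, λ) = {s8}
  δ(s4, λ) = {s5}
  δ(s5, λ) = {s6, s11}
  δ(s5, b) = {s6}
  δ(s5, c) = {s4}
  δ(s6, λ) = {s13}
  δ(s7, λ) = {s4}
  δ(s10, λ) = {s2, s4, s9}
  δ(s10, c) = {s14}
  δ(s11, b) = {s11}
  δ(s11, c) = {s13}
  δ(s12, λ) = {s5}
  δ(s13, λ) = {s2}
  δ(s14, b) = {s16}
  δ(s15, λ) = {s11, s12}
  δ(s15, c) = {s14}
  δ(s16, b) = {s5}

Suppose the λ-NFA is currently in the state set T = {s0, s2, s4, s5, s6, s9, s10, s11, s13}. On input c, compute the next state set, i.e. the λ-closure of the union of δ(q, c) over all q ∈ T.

{s2, s4, s5, s6, s9, s10, s11, s13, s14}

s5 on c → {s4}.
s10 on c → {s14}.
s11 on c → {s13}.
No c-transition from s0, s2, s4, s6, s9, s13.
Union after reading c: {s4, s13, s14}.
Now take the λ-closure:
From s4 via λ: add s5.
From s13 via λ: add s2.
From s2 via λ: add s10.
From s5 via λ: add s6, s11.
From s10 via λ: add s9.
No new states can be added; the closed set is {s2, s4, s5, s6, s9, s10, s11, s13, s14}.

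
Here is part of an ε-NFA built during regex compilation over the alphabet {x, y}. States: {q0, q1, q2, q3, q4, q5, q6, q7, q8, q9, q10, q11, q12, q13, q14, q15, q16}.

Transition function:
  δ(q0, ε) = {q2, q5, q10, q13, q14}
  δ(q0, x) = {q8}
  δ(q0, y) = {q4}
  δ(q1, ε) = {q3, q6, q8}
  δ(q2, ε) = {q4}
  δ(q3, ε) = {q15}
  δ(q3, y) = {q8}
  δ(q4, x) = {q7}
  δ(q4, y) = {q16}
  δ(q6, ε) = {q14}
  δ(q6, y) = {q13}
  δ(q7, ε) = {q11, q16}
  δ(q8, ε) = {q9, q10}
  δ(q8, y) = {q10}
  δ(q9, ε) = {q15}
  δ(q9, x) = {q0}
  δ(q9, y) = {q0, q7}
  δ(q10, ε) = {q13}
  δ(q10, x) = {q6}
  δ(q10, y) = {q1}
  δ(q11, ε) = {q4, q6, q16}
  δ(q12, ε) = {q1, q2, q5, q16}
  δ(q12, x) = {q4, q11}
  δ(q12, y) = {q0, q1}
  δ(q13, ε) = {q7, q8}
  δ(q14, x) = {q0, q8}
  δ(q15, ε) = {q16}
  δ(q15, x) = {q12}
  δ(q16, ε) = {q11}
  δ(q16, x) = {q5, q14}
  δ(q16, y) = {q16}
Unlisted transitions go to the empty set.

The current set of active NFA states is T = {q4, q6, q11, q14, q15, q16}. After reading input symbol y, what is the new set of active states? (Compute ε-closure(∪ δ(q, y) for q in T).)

q4 on y → {q16}.
q6 on y → {q13}.
q16 on y → {q16}.
No y-transition from q11, q14, q15.
Union after reading y: {q13, q16}.
Now take the ε-closure:
From q13 via ε: add q7, q8.
From q16 via ε: add q11.
From q8 via ε: add q9, q10.
From q11 via ε: add q4, q6.
From q6 via ε: add q14.
From q9 via ε: add q15.
No new states can be added; the closed set is {q4, q6, q7, q8, q9, q10, q11, q13, q14, q15, q16}.

{q4, q6, q7, q8, q9, q10, q11, q13, q14, q15, q16}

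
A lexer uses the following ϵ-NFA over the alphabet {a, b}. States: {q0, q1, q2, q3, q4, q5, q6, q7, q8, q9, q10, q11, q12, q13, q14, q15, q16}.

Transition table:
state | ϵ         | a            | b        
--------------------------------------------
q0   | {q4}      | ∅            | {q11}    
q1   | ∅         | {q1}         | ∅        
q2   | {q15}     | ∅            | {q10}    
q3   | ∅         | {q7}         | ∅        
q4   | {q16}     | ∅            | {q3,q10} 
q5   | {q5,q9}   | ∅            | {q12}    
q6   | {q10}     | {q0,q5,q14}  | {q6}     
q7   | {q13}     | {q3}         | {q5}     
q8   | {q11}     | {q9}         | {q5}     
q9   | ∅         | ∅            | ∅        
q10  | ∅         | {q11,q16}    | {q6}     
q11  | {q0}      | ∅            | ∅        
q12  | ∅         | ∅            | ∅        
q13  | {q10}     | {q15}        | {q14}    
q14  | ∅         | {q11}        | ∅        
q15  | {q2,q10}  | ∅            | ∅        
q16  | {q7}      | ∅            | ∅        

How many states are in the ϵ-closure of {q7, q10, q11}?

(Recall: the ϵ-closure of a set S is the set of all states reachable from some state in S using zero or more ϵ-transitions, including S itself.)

Start with {q7, q10, q11}.
From q7 via ϵ: add q13.
From q11 via ϵ: add q0.
From q0 via ϵ: add q4.
From q4 via ϵ: add q16.
ϵ-closure = {q0, q4, q7, q10, q11, q13, q16}, which has 7 states.

7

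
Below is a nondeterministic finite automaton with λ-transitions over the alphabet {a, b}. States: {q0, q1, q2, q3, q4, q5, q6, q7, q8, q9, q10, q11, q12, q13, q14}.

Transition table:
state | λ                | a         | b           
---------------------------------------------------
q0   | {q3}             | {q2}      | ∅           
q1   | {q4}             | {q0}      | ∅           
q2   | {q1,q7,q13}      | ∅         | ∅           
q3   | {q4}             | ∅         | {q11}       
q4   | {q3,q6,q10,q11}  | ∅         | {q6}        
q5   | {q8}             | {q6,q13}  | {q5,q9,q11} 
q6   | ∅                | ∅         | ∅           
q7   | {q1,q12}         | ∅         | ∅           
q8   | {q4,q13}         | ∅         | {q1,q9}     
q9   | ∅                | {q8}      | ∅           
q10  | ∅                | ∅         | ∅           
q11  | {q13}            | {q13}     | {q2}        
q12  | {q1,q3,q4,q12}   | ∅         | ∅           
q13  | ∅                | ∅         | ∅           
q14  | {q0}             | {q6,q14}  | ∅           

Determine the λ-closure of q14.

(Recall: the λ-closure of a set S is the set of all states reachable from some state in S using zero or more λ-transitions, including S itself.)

{q0, q3, q4, q6, q10, q11, q13, q14}

Start with {q14}.
From q14 via λ: add q0.
From q0 via λ: add q3.
From q3 via λ: add q4.
From q4 via λ: add q6, q10, q11.
From q11 via λ: add q13.
No new states can be added; the closed set is {q0, q3, q4, q6, q10, q11, q13, q14}.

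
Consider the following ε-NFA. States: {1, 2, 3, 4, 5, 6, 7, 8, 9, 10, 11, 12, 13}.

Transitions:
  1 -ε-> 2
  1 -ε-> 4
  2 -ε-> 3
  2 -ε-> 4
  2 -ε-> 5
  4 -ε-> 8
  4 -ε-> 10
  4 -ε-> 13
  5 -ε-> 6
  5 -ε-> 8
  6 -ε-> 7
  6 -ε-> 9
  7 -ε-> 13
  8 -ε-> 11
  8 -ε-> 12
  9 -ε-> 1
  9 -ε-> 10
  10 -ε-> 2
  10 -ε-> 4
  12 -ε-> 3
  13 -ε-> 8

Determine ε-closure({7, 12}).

Start with {7, 12}.
From 7 via ε: add 13.
From 12 via ε: add 3.
From 13 via ε: add 8.
From 8 via ε: add 11.
No new states can be added; the closed set is {3, 7, 8, 11, 12, 13}.

{3, 7, 8, 11, 12, 13}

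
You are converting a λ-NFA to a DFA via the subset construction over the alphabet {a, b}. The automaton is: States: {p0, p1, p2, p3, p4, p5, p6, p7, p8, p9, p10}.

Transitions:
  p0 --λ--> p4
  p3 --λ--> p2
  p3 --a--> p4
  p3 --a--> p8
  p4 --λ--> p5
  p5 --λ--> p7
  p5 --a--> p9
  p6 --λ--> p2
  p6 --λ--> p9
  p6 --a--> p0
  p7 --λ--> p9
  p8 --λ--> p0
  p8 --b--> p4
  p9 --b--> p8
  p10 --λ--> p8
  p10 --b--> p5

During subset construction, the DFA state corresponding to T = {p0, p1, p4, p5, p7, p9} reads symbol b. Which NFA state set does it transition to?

{p0, p4, p5, p7, p8, p9}

p9 on b → {p8}.
No b-transition from p0, p1, p4, p5, p7.
Union after reading b: {p8}.
Now take the λ-closure:
From p8 via λ: add p0.
From p0 via λ: add p4.
From p4 via λ: add p5.
From p5 via λ: add p7.
From p7 via λ: add p9.
No new states can be added; the closed set is {p0, p4, p5, p7, p8, p9}.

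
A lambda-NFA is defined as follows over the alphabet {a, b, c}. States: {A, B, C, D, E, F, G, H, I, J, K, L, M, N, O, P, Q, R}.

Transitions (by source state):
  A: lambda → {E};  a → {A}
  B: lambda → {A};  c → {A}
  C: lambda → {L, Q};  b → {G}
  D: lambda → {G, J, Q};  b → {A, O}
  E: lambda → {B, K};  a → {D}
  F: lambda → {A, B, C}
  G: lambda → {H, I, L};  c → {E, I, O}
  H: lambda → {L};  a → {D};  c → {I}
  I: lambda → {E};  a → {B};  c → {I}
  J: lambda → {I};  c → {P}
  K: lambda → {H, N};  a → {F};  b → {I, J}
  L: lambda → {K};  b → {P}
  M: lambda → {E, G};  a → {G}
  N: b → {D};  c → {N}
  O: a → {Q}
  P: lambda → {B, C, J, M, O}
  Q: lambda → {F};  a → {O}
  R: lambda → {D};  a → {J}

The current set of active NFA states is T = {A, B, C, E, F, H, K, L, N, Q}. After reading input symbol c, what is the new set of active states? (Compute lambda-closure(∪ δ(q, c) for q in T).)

B on c → {A}.
H on c → {I}.
N on c → {N}.
No c-transition from A, C, E, F, K, L, Q.
Union after reading c: {A, I, N}.
Now take the lambda-closure:
From A via lambda: add E.
From E via lambda: add B, K.
From K via lambda: add H.
From H via lambda: add L.
No new states can be added; the closed set is {A, B, E, H, I, K, L, N}.

{A, B, E, H, I, K, L, N}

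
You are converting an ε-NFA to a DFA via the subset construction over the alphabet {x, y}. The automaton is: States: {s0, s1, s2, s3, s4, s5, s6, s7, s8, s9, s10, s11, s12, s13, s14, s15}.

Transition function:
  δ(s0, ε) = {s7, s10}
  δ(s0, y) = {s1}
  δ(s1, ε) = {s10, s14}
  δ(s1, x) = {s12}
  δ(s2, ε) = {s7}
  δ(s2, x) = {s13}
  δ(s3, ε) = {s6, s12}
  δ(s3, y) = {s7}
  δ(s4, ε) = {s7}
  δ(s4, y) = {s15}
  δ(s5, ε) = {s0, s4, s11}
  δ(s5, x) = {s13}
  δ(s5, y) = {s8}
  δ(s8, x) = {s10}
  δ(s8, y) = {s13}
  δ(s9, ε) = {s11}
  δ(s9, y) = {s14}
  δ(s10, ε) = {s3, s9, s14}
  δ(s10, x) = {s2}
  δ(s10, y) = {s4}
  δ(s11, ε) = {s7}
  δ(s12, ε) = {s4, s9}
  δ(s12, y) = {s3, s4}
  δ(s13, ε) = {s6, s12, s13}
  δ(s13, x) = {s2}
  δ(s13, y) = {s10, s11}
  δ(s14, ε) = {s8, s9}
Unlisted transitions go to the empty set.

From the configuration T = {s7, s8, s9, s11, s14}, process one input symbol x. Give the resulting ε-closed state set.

s8 on x → {s10}.
No x-transition from s7, s9, s11, s14.
Union after reading x: {s10}.
Now take the ε-closure:
From s10 via ε: add s3, s9, s14.
From s3 via ε: add s6, s12.
From s9 via ε: add s11.
From s14 via ε: add s8.
From s11 via ε: add s7.
From s12 via ε: add s4.
No new states can be added; the closed set is {s3, s4, s6, s7, s8, s9, s10, s11, s12, s14}.

{s3, s4, s6, s7, s8, s9, s10, s11, s12, s14}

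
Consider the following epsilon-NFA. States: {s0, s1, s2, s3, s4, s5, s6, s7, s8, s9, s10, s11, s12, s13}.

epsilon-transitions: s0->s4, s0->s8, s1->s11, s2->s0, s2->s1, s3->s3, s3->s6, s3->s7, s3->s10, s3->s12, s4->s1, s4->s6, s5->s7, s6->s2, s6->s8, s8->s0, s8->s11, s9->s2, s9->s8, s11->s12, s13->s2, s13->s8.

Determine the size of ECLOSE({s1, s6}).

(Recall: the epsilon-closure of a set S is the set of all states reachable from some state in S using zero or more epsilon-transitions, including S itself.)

Start with {s1, s6}.
From s1 via epsilon: add s11.
From s6 via epsilon: add s2, s8.
From s2 via epsilon: add s0.
From s11 via epsilon: add s12.
From s0 via epsilon: add s4.
epsilon-closure = {s0, s1, s2, s4, s6, s8, s11, s12}, which has 8 states.

8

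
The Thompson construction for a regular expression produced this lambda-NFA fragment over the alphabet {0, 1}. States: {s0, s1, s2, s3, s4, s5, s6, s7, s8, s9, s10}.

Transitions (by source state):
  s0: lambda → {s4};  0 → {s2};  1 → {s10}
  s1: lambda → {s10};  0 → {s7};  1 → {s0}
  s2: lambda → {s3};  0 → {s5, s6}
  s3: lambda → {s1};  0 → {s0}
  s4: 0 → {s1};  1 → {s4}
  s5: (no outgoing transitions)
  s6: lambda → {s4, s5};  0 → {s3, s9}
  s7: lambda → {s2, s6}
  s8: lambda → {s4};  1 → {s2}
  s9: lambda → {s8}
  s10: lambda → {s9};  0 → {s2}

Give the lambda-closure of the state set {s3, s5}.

Start with {s3, s5}.
From s3 via lambda: add s1.
From s1 via lambda: add s10.
From s10 via lambda: add s9.
From s9 via lambda: add s8.
From s8 via lambda: add s4.
No new states can be added; the closed set is {s1, s3, s4, s5, s8, s9, s10}.

{s1, s3, s4, s5, s8, s9, s10}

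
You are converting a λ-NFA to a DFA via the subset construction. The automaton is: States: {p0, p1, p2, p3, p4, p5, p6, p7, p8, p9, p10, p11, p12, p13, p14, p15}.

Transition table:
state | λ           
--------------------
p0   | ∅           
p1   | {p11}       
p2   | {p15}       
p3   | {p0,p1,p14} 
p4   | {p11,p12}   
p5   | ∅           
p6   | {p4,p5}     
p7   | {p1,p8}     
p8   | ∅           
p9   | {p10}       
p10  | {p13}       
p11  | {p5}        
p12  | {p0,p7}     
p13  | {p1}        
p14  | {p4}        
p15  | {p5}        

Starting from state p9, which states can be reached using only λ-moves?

{p1, p5, p9, p10, p11, p13}

Start with {p9}.
From p9 via λ: add p10.
From p10 via λ: add p13.
From p13 via λ: add p1.
From p1 via λ: add p11.
From p11 via λ: add p5.
No new states can be added; the closed set is {p1, p5, p9, p10, p11, p13}.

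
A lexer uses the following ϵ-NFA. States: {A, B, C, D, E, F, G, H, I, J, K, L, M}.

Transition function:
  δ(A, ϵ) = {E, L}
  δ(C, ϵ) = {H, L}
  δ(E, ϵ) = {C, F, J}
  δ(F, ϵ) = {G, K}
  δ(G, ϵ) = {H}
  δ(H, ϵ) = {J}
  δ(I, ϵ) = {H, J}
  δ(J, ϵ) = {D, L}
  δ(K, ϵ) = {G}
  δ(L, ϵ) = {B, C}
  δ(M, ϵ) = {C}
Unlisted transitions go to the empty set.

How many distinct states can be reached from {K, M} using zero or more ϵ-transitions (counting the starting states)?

9

Start with {K, M}.
From K via ϵ: add G.
From M via ϵ: add C.
From C via ϵ: add H, L.
From H via ϵ: add J.
From L via ϵ: add B.
From J via ϵ: add D.
ϵ-closure = {B, C, D, G, H, J, K, L, M}, which has 9 states.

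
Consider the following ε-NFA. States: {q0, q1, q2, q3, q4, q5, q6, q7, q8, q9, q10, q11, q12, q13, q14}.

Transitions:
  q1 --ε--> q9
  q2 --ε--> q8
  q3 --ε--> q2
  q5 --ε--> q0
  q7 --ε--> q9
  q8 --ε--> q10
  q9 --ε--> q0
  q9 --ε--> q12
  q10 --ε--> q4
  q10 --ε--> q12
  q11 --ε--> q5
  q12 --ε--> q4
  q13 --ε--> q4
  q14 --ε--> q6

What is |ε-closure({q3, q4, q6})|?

7

Start with {q3, q4, q6}.
From q3 via ε: add q2.
From q2 via ε: add q8.
From q8 via ε: add q10.
From q10 via ε: add q12.
ε-closure = {q2, q3, q4, q6, q8, q10, q12}, which has 7 states.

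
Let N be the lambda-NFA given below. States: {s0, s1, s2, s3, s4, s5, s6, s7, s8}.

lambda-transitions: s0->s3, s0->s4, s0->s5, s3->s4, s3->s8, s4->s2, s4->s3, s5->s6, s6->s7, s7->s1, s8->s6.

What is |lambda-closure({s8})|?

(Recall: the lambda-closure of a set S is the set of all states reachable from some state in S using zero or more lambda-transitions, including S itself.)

Start with {s8}.
From s8 via lambda: add s6.
From s6 via lambda: add s7.
From s7 via lambda: add s1.
lambda-closure = {s1, s6, s7, s8}, which has 4 states.

4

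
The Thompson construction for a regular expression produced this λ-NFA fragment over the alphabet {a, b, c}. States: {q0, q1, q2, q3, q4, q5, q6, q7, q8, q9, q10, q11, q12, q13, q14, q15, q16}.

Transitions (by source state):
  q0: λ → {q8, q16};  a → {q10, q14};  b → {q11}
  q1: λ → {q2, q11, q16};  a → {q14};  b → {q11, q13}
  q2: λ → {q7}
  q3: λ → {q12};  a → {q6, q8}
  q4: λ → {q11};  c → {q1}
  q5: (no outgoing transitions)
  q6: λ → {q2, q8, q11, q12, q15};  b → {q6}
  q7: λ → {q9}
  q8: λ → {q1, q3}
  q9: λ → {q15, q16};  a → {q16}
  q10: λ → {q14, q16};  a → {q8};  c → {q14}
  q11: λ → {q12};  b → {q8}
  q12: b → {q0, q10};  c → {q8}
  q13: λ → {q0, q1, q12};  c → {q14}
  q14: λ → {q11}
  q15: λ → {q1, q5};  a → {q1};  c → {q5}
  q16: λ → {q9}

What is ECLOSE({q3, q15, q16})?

{q1, q2, q3, q5, q7, q9, q11, q12, q15, q16}

Start with {q3, q15, q16}.
From q3 via λ: add q12.
From q15 via λ: add q1, q5.
From q16 via λ: add q9.
From q1 via λ: add q2, q11.
From q2 via λ: add q7.
No new states can be added; the closed set is {q1, q2, q3, q5, q7, q9, q11, q12, q15, q16}.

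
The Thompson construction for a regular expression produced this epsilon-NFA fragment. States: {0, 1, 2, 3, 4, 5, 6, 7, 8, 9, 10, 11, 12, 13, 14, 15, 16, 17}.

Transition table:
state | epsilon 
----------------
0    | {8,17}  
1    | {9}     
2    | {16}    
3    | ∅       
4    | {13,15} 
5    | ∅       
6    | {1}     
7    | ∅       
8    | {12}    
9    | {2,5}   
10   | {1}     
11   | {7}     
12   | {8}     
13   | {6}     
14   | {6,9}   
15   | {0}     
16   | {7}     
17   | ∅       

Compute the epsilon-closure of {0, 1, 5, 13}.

Start with {0, 1, 5, 13}.
From 0 via epsilon: add 8, 17.
From 1 via epsilon: add 9.
From 13 via epsilon: add 6.
From 8 via epsilon: add 12.
From 9 via epsilon: add 2.
From 2 via epsilon: add 16.
From 16 via epsilon: add 7.
No new states can be added; the closed set is {0, 1, 2, 5, 6, 7, 8, 9, 12, 13, 16, 17}.

{0, 1, 2, 5, 6, 7, 8, 9, 12, 13, 16, 17}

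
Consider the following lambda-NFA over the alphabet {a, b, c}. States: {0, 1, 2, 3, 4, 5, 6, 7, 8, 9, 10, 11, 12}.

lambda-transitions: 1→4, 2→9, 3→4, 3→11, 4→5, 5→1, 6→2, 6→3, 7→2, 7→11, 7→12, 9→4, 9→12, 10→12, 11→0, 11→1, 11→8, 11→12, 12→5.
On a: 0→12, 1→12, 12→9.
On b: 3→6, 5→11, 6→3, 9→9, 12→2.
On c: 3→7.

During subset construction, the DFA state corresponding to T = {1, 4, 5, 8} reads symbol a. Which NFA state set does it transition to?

1 on a → {12}.
No a-transition from 4, 5, 8.
Union after reading a: {12}.
Now take the lambda-closure:
From 12 via lambda: add 5.
From 5 via lambda: add 1.
From 1 via lambda: add 4.
No new states can be added; the closed set is {1, 4, 5, 12}.

{1, 4, 5, 12}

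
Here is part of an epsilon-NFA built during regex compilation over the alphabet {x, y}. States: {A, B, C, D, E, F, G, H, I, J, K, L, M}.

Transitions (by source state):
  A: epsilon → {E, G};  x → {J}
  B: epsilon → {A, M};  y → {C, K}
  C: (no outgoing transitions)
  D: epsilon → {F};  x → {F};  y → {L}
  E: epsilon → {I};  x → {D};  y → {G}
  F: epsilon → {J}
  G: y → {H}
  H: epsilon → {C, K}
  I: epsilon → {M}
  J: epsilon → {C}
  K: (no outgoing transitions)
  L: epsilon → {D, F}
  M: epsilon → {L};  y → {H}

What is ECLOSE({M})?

{C, D, F, J, L, M}

Start with {M}.
From M via epsilon: add L.
From L via epsilon: add D, F.
From F via epsilon: add J.
From J via epsilon: add C.
No new states can be added; the closed set is {C, D, F, J, L, M}.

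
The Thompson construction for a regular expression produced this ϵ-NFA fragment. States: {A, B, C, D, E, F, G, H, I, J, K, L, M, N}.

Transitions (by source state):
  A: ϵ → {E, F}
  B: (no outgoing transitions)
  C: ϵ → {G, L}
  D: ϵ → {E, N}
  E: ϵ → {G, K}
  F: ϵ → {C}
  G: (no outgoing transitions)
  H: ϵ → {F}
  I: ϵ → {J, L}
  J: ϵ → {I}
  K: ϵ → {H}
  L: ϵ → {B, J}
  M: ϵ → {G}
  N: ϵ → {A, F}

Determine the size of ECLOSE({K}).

Start with {K}.
From K via ϵ: add H.
From H via ϵ: add F.
From F via ϵ: add C.
From C via ϵ: add G, L.
From L via ϵ: add B, J.
From J via ϵ: add I.
ϵ-closure = {B, C, F, G, H, I, J, K, L}, which has 9 states.

9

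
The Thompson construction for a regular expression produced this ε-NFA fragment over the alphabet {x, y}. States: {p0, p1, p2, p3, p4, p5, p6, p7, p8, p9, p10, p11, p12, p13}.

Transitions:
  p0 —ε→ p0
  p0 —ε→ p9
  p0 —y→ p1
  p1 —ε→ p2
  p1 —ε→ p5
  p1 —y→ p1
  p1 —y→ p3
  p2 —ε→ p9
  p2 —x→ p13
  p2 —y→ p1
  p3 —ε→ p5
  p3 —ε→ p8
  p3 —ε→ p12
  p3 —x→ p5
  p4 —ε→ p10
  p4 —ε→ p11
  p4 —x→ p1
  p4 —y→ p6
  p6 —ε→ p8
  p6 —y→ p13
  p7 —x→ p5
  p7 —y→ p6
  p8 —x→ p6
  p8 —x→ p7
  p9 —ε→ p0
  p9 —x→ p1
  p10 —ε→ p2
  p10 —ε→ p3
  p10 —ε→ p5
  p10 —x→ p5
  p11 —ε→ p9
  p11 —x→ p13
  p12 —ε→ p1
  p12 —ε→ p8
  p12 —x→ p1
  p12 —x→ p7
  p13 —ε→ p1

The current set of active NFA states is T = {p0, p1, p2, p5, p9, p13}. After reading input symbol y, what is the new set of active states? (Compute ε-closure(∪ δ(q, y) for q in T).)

{p0, p1, p2, p3, p5, p8, p9, p12}

p0 on y → {p1}.
p1 on y → {p1, p3}.
p2 on y → {p1}.
No y-transition from p5, p9, p13.
Union after reading y: {p1, p3}.
Now take the ε-closure:
From p1 via ε: add p2, p5.
From p3 via ε: add p8, p12.
From p2 via ε: add p9.
From p9 via ε: add p0.
No new states can be added; the closed set is {p0, p1, p2, p3, p5, p8, p9, p12}.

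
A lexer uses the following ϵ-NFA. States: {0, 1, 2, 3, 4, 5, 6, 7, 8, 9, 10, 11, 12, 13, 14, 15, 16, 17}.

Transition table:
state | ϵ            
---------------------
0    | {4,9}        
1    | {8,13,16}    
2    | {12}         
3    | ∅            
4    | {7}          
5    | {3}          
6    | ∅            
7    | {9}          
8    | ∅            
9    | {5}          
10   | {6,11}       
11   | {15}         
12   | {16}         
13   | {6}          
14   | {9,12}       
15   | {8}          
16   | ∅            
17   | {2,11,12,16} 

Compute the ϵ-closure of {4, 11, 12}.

{3, 4, 5, 7, 8, 9, 11, 12, 15, 16}

Start with {4, 11, 12}.
From 4 via ϵ: add 7.
From 11 via ϵ: add 15.
From 12 via ϵ: add 16.
From 7 via ϵ: add 9.
From 15 via ϵ: add 8.
From 9 via ϵ: add 5.
From 5 via ϵ: add 3.
No new states can be added; the closed set is {3, 4, 5, 7, 8, 9, 11, 12, 15, 16}.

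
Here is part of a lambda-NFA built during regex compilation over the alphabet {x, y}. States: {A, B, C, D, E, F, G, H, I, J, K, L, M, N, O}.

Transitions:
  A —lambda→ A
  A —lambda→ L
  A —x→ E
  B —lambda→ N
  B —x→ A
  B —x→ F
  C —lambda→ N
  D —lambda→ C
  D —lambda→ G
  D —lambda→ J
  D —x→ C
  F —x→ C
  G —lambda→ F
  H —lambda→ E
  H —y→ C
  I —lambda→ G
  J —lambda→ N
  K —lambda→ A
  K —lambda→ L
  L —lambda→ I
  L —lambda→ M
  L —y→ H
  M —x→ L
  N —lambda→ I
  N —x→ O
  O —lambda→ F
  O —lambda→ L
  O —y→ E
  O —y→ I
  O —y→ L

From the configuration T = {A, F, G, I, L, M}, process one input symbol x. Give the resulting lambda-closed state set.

A on x → {E}.
F on x → {C}.
M on x → {L}.
No x-transition from G, I, L.
Union after reading x: {C, E, L}.
Now take the lambda-closure:
From C via lambda: add N.
From L via lambda: add I, M.
From I via lambda: add G.
From G via lambda: add F.
No new states can be added; the closed set is {C, E, F, G, I, L, M, N}.

{C, E, F, G, I, L, M, N}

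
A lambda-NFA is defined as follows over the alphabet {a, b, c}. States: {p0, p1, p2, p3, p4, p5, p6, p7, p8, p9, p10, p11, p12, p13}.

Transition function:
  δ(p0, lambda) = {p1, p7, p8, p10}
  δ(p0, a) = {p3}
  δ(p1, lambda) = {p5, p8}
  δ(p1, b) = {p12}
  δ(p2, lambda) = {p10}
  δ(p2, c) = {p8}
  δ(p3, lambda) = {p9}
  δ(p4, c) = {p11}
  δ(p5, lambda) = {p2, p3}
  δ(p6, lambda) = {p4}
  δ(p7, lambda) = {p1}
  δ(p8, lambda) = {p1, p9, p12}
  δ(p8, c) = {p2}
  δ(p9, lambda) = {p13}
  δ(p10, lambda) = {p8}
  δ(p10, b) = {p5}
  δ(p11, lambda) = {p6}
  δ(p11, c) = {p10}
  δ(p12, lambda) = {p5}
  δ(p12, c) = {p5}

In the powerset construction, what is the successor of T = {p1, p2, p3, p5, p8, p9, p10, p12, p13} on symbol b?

{p1, p2, p3, p5, p8, p9, p10, p12, p13}

p1 on b → {p12}.
p10 on b → {p5}.
No b-transition from p2, p3, p5, p8, p9, p12, p13.
Union after reading b: {p5, p12}.
Now take the lambda-closure:
From p5 via lambda: add p2, p3.
From p2 via lambda: add p10.
From p3 via lambda: add p9.
From p9 via lambda: add p13.
From p10 via lambda: add p8.
From p8 via lambda: add p1.
No new states can be added; the closed set is {p1, p2, p3, p5, p8, p9, p10, p12, p13}.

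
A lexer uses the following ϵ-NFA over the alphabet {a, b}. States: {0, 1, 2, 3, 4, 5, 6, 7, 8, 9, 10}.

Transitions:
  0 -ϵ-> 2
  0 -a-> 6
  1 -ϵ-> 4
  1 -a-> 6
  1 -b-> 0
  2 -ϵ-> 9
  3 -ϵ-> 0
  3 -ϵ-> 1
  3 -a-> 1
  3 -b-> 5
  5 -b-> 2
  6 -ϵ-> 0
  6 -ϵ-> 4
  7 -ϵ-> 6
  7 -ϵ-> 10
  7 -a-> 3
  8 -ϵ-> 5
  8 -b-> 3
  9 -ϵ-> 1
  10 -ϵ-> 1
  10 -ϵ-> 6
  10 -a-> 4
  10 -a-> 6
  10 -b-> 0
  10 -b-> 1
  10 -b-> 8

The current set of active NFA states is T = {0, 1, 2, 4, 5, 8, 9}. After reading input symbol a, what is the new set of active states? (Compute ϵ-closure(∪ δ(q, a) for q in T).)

{0, 1, 2, 4, 6, 9}

0 on a → {6}.
1 on a → {6}.
No a-transition from 2, 4, 5, 8, 9.
Union after reading a: {6}.
Now take the ϵ-closure:
From 6 via ϵ: add 0, 4.
From 0 via ϵ: add 2.
From 2 via ϵ: add 9.
From 9 via ϵ: add 1.
No new states can be added; the closed set is {0, 1, 2, 4, 6, 9}.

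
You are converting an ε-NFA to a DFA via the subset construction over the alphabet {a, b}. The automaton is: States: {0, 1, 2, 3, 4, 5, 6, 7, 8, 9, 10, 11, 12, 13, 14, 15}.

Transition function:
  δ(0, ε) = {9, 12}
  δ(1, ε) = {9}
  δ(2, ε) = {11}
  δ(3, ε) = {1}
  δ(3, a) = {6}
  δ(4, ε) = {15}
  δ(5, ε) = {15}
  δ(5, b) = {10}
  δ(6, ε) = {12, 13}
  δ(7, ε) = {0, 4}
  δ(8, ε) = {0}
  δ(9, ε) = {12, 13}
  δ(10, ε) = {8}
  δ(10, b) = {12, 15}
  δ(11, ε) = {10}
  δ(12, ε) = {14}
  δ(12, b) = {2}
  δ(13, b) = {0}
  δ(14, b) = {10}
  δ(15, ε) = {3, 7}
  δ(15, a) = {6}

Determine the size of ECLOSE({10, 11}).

8

Start with {10, 11}.
From 10 via ε: add 8.
From 8 via ε: add 0.
From 0 via ε: add 9, 12.
From 9 via ε: add 13.
From 12 via ε: add 14.
ε-closure = {0, 8, 9, 10, 11, 12, 13, 14}, which has 8 states.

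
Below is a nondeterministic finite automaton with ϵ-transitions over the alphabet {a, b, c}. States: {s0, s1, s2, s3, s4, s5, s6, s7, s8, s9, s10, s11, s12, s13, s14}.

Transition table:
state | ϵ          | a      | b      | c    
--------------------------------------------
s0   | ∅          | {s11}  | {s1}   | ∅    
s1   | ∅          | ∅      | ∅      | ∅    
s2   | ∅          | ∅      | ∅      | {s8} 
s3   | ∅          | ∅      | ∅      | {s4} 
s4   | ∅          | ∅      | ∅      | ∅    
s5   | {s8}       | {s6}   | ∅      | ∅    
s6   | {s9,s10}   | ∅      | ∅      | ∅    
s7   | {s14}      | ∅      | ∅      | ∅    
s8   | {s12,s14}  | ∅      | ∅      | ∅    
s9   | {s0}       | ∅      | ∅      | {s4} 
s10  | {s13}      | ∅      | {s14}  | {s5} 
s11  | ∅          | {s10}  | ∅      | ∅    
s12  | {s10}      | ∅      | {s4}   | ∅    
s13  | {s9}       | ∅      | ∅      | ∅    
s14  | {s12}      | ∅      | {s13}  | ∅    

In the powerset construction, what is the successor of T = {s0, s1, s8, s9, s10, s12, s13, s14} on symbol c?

{s0, s4, s5, s8, s9, s10, s12, s13, s14}

s9 on c → {s4}.
s10 on c → {s5}.
No c-transition from s0, s1, s8, s12, s13, s14.
Union after reading c: {s4, s5}.
Now take the ϵ-closure:
From s5 via ϵ: add s8.
From s8 via ϵ: add s12, s14.
From s12 via ϵ: add s10.
From s10 via ϵ: add s13.
From s13 via ϵ: add s9.
From s9 via ϵ: add s0.
No new states can be added; the closed set is {s0, s4, s5, s8, s9, s10, s12, s13, s14}.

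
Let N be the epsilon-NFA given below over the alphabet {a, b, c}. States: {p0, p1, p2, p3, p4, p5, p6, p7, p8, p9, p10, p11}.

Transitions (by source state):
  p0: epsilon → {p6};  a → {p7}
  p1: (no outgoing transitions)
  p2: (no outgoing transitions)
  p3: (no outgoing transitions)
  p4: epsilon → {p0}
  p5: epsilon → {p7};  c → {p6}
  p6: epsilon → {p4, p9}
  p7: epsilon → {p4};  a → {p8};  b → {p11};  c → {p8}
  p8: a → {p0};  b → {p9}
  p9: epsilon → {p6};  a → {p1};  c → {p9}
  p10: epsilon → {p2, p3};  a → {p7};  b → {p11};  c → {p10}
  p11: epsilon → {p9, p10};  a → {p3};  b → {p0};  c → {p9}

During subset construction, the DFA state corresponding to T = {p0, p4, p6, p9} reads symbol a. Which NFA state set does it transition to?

{p0, p1, p4, p6, p7, p9}

p0 on a → {p7}.
p9 on a → {p1}.
No a-transition from p4, p6.
Union after reading a: {p1, p7}.
Now take the epsilon-closure:
From p7 via epsilon: add p4.
From p4 via epsilon: add p0.
From p0 via epsilon: add p6.
From p6 via epsilon: add p9.
No new states can be added; the closed set is {p0, p1, p4, p6, p7, p9}.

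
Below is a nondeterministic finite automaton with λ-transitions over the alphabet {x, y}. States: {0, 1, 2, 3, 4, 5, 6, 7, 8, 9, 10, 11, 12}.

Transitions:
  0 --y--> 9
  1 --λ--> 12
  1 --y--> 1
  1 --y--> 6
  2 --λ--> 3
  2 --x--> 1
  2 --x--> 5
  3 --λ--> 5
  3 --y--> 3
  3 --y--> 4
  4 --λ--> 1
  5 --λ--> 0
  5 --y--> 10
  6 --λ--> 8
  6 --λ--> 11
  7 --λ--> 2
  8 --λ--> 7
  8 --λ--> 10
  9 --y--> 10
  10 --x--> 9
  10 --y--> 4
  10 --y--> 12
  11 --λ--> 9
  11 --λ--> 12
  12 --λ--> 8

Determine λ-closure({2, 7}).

Start with {2, 7}.
From 2 via λ: add 3.
From 3 via λ: add 5.
From 5 via λ: add 0.
No new states can be added; the closed set is {0, 2, 3, 5, 7}.

{0, 2, 3, 5, 7}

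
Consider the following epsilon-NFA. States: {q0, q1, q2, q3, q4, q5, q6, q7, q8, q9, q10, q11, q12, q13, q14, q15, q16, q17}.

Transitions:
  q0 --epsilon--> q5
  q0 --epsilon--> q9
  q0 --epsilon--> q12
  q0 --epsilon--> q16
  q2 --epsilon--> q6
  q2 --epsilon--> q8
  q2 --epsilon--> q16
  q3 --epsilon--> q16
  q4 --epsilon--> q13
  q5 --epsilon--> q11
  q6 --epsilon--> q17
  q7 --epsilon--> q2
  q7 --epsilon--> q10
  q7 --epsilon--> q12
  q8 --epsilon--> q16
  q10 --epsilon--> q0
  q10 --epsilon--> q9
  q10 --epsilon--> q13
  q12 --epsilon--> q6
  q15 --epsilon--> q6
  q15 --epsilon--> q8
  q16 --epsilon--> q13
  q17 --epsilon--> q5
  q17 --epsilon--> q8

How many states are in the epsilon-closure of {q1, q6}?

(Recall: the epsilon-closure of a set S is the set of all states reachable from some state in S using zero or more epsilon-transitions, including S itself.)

Start with {q1, q6}.
From q6 via epsilon: add q17.
From q17 via epsilon: add q5, q8.
From q5 via epsilon: add q11.
From q8 via epsilon: add q16.
From q16 via epsilon: add q13.
epsilon-closure = {q1, q5, q6, q8, q11, q13, q16, q17}, which has 8 states.

8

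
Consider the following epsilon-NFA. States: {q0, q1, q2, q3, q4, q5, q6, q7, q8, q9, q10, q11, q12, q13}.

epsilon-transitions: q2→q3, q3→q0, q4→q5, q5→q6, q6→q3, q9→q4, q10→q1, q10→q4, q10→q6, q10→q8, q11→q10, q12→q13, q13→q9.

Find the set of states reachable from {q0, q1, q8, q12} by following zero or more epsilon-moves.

{q0, q1, q3, q4, q5, q6, q8, q9, q12, q13}

Start with {q0, q1, q8, q12}.
From q12 via epsilon: add q13.
From q13 via epsilon: add q9.
From q9 via epsilon: add q4.
From q4 via epsilon: add q5.
From q5 via epsilon: add q6.
From q6 via epsilon: add q3.
No new states can be added; the closed set is {q0, q1, q3, q4, q5, q6, q8, q9, q12, q13}.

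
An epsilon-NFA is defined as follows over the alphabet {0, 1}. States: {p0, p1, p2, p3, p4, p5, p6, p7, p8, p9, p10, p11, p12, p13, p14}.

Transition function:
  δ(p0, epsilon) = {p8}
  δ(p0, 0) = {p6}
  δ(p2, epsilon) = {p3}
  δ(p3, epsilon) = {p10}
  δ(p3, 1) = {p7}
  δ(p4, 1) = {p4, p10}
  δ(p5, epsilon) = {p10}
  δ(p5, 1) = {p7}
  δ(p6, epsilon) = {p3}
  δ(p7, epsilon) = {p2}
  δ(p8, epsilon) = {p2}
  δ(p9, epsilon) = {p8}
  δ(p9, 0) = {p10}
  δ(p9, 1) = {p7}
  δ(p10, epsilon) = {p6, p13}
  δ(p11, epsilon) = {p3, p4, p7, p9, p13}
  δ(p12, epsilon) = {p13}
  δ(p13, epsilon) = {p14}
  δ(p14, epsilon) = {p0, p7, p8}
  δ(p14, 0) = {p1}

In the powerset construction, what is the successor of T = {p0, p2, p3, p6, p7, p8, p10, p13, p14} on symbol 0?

p0 on 0 → {p6}.
p14 on 0 → {p1}.
No 0-transition from p2, p3, p6, p7, p8, p10, p13.
Union after reading 0: {p1, p6}.
Now take the epsilon-closure:
From p6 via epsilon: add p3.
From p3 via epsilon: add p10.
From p10 via epsilon: add p13.
From p13 via epsilon: add p14.
From p14 via epsilon: add p0, p7, p8.
From p7 via epsilon: add p2.
No new states can be added; the closed set is {p0, p1, p2, p3, p6, p7, p8, p10, p13, p14}.

{p0, p1, p2, p3, p6, p7, p8, p10, p13, p14}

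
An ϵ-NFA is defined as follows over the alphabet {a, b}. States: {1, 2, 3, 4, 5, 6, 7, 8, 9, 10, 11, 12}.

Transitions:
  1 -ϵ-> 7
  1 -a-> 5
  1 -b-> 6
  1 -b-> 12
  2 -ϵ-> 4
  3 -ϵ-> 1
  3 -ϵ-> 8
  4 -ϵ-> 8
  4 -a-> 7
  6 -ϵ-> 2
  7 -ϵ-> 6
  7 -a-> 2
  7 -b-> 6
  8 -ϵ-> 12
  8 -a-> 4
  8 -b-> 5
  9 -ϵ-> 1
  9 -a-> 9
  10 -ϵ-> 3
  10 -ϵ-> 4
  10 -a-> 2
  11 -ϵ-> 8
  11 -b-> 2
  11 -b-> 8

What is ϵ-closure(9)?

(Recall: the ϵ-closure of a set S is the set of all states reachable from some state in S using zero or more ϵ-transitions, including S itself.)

{1, 2, 4, 6, 7, 8, 9, 12}

Start with {9}.
From 9 via ϵ: add 1.
From 1 via ϵ: add 7.
From 7 via ϵ: add 6.
From 6 via ϵ: add 2.
From 2 via ϵ: add 4.
From 4 via ϵ: add 8.
From 8 via ϵ: add 12.
No new states can be added; the closed set is {1, 2, 4, 6, 7, 8, 9, 12}.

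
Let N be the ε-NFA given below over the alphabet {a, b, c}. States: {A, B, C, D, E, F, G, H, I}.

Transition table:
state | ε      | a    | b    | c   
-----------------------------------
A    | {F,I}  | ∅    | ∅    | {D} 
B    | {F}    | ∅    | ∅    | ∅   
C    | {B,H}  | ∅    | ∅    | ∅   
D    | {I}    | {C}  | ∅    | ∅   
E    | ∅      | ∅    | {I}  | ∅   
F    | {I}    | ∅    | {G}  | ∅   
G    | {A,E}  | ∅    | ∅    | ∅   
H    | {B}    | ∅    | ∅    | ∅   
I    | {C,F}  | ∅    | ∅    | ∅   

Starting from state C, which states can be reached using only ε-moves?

Start with {C}.
From C via ε: add B, H.
From B via ε: add F.
From F via ε: add I.
No new states can be added; the closed set is {B, C, F, H, I}.

{B, C, F, H, I}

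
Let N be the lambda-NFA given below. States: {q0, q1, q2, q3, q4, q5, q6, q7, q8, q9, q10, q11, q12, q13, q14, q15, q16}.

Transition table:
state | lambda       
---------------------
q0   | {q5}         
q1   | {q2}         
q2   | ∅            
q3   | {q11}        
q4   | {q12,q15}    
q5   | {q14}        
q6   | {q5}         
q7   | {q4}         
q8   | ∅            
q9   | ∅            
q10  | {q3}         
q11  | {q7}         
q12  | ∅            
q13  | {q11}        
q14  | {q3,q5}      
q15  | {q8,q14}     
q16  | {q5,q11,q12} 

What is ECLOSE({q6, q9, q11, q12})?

{q3, q4, q5, q6, q7, q8, q9, q11, q12, q14, q15}

Start with {q6, q9, q11, q12}.
From q6 via lambda: add q5.
From q11 via lambda: add q7.
From q5 via lambda: add q14.
From q7 via lambda: add q4.
From q4 via lambda: add q15.
From q14 via lambda: add q3.
From q15 via lambda: add q8.
No new states can be added; the closed set is {q3, q4, q5, q6, q7, q8, q9, q11, q12, q14, q15}.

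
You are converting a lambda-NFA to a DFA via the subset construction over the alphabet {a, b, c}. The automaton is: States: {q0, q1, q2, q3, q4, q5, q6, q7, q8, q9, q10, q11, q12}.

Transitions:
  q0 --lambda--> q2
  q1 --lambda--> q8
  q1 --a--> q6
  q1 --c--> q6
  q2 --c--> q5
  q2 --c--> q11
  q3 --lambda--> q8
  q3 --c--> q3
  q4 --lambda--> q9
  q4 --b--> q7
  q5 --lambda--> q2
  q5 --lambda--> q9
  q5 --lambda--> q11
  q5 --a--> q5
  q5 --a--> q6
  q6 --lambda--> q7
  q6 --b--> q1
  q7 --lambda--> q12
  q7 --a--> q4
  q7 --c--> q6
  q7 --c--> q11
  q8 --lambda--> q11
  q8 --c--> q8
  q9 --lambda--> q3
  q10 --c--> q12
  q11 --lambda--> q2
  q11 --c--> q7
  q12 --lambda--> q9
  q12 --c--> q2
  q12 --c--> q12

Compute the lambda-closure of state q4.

Start with {q4}.
From q4 via lambda: add q9.
From q9 via lambda: add q3.
From q3 via lambda: add q8.
From q8 via lambda: add q11.
From q11 via lambda: add q2.
No new states can be added; the closed set is {q2, q3, q4, q8, q9, q11}.

{q2, q3, q4, q8, q9, q11}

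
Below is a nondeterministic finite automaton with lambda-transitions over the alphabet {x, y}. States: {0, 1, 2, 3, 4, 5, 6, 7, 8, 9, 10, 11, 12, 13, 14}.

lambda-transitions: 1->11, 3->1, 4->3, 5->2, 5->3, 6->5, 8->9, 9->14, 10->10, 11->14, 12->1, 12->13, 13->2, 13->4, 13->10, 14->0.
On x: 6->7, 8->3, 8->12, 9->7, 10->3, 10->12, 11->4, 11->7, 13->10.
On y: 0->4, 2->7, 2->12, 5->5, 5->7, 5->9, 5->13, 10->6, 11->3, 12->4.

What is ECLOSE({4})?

Start with {4}.
From 4 via lambda: add 3.
From 3 via lambda: add 1.
From 1 via lambda: add 11.
From 11 via lambda: add 14.
From 14 via lambda: add 0.
No new states can be added; the closed set is {0, 1, 3, 4, 11, 14}.

{0, 1, 3, 4, 11, 14}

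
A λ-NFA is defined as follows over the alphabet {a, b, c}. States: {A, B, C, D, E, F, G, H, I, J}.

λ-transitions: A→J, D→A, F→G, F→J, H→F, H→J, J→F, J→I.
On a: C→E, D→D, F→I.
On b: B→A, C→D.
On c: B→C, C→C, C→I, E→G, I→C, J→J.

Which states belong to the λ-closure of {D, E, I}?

Start with {D, E, I}.
From D via λ: add A.
From A via λ: add J.
From J via λ: add F.
From F via λ: add G.
No new states can be added; the closed set is {A, D, E, F, G, I, J}.

{A, D, E, F, G, I, J}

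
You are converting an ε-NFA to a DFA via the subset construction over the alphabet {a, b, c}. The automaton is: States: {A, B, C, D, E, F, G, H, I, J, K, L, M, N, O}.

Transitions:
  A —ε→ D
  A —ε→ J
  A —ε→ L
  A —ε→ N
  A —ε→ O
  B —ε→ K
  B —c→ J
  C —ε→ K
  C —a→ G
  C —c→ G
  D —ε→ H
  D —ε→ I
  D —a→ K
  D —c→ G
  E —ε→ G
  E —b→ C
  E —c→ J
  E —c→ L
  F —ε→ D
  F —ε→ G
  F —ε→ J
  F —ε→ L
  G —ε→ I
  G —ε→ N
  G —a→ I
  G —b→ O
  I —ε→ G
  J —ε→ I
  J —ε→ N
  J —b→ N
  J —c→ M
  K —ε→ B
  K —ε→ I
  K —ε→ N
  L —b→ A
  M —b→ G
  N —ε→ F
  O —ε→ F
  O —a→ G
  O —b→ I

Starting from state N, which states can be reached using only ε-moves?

{D, F, G, H, I, J, L, N}

Start with {N}.
From N via ε: add F.
From F via ε: add D, G, J, L.
From D via ε: add H, I.
No new states can be added; the closed set is {D, F, G, H, I, J, L, N}.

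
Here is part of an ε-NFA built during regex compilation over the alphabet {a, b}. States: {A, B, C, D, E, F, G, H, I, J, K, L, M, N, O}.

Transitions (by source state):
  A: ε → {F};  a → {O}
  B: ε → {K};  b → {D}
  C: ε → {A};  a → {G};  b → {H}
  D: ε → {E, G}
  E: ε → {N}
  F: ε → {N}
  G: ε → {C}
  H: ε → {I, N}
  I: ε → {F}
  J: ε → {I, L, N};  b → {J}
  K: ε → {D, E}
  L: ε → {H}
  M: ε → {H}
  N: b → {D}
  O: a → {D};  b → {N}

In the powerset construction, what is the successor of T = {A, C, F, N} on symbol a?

A on a → {O}.
C on a → {G}.
No a-transition from F, N.
Union after reading a: {G, O}.
Now take the ε-closure:
From G via ε: add C.
From C via ε: add A.
From A via ε: add F.
From F via ε: add N.
No new states can be added; the closed set is {A, C, F, G, N, O}.

{A, C, F, G, N, O}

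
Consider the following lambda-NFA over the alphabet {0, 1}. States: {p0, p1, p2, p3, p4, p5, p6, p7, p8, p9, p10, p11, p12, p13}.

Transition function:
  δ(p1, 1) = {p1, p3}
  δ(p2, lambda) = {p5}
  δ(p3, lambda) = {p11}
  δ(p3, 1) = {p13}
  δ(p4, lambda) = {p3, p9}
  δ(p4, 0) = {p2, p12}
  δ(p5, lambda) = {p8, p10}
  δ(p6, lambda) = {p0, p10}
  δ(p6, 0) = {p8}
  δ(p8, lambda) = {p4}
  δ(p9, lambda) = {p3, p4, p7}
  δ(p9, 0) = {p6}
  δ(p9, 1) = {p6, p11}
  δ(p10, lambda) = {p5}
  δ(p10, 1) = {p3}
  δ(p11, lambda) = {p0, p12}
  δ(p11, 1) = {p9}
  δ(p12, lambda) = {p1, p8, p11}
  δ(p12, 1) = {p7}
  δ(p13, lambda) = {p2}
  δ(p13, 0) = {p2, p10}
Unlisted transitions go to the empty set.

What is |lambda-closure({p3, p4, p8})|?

Start with {p3, p4, p8}.
From p3 via lambda: add p11.
From p4 via lambda: add p9.
From p9 via lambda: add p7.
From p11 via lambda: add p0, p12.
From p12 via lambda: add p1.
lambda-closure = {p0, p1, p3, p4, p7, p8, p9, p11, p12}, which has 9 states.

9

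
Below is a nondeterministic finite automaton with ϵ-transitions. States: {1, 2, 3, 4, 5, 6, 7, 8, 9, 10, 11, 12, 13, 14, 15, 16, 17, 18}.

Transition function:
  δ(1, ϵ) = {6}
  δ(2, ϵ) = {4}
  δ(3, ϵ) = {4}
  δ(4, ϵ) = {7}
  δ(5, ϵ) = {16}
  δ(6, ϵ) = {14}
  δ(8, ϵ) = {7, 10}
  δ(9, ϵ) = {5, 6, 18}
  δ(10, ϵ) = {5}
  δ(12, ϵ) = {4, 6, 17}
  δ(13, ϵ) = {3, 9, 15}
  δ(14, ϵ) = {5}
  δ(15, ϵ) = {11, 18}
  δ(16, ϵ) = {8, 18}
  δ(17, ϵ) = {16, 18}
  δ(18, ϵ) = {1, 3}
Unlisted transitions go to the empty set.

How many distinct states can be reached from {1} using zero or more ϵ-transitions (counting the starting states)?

11

Start with {1}.
From 1 via ϵ: add 6.
From 6 via ϵ: add 14.
From 14 via ϵ: add 5.
From 5 via ϵ: add 16.
From 16 via ϵ: add 8, 18.
From 8 via ϵ: add 7, 10.
From 18 via ϵ: add 3.
From 3 via ϵ: add 4.
ϵ-closure = {1, 3, 4, 5, 6, 7, 8, 10, 14, 16, 18}, which has 11 states.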